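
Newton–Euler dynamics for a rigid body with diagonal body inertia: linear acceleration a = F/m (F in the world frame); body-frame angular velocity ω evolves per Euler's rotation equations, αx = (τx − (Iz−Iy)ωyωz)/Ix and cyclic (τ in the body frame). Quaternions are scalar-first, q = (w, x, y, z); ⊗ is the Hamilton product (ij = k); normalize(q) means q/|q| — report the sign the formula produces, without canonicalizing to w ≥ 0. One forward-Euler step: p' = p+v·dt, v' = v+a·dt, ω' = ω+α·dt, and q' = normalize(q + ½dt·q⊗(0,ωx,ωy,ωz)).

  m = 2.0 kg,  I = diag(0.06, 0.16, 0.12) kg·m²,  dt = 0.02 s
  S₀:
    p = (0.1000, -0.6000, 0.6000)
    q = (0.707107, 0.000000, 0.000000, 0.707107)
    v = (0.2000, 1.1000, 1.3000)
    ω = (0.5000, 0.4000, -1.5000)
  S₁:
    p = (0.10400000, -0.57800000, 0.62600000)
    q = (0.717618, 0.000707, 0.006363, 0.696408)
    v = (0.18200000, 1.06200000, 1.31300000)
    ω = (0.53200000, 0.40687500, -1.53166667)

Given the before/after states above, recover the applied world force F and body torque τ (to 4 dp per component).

F = (-1.8000, -3.8000, 1.3000)
τ = (0.1200, 0.1000, -0.1700)

ω₁ − ω₀ = (0.03200000, 0.00687500, -0.03166667)
τ = I·(Δω/dt) + ω₀×(Iω₀) = (0.1200, 0.1000, -0.1700)
Δv = v₁−v₀ = (-0.01800000, -0.03800000, 0.01300000)
m·(v₁−v₀)/dt = (-1.8000, -3.8000, 1.3000)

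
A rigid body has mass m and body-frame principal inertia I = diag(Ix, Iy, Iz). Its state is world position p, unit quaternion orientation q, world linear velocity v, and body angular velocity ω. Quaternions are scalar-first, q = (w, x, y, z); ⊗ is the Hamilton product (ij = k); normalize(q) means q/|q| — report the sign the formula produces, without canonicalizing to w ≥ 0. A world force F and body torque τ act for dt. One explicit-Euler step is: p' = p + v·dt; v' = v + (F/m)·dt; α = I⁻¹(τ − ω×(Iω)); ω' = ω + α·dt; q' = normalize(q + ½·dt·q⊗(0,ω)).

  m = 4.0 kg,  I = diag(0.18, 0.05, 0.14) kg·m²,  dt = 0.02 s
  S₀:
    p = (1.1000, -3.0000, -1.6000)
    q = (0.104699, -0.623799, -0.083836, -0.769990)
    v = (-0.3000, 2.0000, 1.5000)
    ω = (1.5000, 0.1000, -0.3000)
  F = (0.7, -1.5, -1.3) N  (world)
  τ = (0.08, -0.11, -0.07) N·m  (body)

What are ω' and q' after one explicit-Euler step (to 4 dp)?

precession coupling ω×(Iω) = (-0.0027, -0.0180, -0.0195)
α = I⁻¹(τ − ω×Iω) = (0.4594, -1.8400, -0.3607)
ω + α·dt = (1.5092, 0.0632, -0.3072)
q⊗(0,ω) = (0.7130851, 0.2591983, -1.3316548, 0.0319644)
q + ½dt·q⊗(0,ω), renormalized = (0.1118, -0.6211, -0.0971, -0.7696)

ω' = (1.5092, 0.0632, -0.3072)
q' = (0.1118, -0.6211, -0.0971, -0.7696)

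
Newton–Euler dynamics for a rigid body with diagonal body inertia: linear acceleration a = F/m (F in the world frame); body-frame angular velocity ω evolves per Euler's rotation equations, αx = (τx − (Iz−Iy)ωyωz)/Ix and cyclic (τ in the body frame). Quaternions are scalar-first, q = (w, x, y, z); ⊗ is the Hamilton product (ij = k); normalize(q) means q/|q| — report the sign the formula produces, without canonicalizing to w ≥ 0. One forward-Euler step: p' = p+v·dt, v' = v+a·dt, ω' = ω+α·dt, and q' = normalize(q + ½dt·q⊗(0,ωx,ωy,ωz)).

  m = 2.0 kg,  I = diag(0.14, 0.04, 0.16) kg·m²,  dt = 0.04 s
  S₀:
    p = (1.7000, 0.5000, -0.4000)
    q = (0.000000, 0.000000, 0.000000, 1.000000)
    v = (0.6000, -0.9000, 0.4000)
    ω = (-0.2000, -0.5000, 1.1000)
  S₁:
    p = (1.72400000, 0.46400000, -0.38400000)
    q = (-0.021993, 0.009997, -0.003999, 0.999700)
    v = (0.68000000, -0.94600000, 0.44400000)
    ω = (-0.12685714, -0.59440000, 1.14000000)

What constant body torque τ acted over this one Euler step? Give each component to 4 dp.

rate change Δω = (0.07314286, -0.09440000, 0.04000000)
ω₀×(Iω₀) = (-0.0660, 0.0044, -0.0100)
I·α + gyro = (0.1900, -0.0900, 0.1500)

τ = (0.1900, -0.0900, 0.1500)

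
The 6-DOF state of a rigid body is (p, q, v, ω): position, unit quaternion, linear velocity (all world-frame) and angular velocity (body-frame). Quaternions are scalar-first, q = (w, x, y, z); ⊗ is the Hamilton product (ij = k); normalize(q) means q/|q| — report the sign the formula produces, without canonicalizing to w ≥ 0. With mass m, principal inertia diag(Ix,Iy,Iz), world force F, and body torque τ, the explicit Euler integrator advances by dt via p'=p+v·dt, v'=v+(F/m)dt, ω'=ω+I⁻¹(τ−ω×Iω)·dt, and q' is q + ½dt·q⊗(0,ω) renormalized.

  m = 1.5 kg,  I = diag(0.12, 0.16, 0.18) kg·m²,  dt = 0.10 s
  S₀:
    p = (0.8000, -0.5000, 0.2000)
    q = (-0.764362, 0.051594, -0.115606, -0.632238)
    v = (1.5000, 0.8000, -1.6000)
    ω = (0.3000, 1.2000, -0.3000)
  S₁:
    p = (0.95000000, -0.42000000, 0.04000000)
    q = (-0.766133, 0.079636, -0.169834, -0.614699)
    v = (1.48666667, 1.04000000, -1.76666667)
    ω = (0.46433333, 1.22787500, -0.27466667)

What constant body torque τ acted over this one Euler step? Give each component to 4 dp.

Δω = ω₁−ω₀ = (0.16433333, 0.02787500, 0.02533333)
precession coupling = (-0.0072, 0.0054, 0.0144)
I·α + gyro = (0.1900, 0.0500, 0.0600)

τ = (0.1900, 0.0500, 0.0600)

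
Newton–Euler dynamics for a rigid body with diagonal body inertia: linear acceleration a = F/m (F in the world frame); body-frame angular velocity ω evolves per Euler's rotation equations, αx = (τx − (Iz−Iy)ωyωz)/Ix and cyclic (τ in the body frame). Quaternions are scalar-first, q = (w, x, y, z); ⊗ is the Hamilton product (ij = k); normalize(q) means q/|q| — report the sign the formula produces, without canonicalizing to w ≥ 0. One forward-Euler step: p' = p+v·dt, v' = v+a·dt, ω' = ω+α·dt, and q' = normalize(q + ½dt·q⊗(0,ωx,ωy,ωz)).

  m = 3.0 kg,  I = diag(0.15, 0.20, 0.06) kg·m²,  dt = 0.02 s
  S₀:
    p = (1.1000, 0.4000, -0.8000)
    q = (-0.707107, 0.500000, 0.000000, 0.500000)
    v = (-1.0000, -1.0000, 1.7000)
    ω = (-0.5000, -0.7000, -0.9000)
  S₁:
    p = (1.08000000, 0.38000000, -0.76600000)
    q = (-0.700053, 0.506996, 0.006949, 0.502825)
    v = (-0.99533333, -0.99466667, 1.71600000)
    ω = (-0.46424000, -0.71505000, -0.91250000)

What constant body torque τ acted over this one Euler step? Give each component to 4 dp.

Δω = ω₁−ω₀ = (0.03576000, -0.01505000, -0.01250000)
precession coupling = (-0.0882, 0.0405, 0.0175)
applied torque τ = (0.1800, -0.1100, -0.0200)

τ = (0.1800, -0.1100, -0.0200)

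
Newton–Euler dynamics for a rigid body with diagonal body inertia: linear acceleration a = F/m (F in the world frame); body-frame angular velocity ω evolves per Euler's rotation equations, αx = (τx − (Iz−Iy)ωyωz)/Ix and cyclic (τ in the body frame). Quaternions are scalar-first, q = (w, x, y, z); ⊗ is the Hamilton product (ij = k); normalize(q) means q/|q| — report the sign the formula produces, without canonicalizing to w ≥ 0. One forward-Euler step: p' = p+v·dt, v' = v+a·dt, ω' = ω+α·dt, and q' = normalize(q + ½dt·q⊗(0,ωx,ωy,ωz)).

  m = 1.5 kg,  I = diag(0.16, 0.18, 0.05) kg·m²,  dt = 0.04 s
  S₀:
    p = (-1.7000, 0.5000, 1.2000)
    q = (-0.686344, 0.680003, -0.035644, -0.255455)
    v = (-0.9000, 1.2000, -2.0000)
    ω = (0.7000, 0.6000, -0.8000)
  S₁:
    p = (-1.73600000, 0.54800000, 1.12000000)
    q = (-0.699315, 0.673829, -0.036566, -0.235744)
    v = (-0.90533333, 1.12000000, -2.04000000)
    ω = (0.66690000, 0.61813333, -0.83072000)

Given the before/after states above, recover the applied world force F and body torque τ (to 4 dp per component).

F = (-0.2000, -3.0000, -1.5000)
τ = (-0.0700, 0.0200, -0.0300)

ω₁ − ω₀ = (-0.03310000, 0.01813333, -0.03072000)
ω₀×(Iω₀) = (0.0624, -0.0616, 0.0084)
applied torque τ = (-0.0700, 0.0200, -0.0300)
velocity change Δv = (-0.00533333, -0.08000000, -0.04000000)
F = m·Δv/dt = (-0.2000, -3.0000, -1.5000)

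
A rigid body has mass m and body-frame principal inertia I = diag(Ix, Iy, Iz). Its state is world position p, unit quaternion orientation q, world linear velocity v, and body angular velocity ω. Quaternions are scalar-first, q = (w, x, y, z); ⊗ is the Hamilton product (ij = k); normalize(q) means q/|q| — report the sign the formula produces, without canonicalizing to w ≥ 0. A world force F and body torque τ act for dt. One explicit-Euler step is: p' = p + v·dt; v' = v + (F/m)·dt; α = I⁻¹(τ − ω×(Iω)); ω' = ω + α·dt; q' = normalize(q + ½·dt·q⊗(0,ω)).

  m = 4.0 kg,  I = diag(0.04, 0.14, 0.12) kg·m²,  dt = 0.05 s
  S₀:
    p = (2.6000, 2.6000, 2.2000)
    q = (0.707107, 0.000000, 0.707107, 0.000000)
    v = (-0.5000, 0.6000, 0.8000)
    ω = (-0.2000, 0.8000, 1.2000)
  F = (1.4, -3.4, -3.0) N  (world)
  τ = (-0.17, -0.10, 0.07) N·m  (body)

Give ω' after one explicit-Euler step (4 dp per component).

ω' = (-0.3885, 0.7574, 1.2358)

precession coupling ω×(Iω) = (-0.0192, 0.0192, -0.0160)
α = I⁻¹(τ − ω×Iω) = (-3.7700, -0.8514, 0.7167)
new body rate ω' = (-0.3885, 0.7574, 1.2358)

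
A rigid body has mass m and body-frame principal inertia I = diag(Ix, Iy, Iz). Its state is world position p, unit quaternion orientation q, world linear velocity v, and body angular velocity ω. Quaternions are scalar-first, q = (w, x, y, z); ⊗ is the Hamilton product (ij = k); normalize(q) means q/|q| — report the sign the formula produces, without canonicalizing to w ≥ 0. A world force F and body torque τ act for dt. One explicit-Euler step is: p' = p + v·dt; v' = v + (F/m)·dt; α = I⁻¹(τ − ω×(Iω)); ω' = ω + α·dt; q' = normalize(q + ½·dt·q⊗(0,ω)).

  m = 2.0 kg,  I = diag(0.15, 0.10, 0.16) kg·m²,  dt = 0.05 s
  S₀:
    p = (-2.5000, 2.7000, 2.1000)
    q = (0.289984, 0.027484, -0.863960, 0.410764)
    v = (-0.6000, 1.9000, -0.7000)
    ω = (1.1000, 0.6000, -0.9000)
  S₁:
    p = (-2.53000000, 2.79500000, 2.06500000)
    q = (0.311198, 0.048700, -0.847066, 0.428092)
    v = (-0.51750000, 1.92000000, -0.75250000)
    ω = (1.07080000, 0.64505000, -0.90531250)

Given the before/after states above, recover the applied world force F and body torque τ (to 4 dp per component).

v₁ − v₀ = (0.08250000, 0.02000000, -0.05250000)
applied force F = (3.3000, 0.8000, -2.1000)
Δω = ω₁−ω₀ = (-0.02920000, 0.04505000, -0.00531250)
ω₀×(Iω₀) = (-0.0324, 0.0099, -0.0330)
τ = I·(Δω/dt) + ω₀×(Iω₀) = (-0.1200, 0.1000, -0.0500)

F = (3.3000, 0.8000, -2.1000)
τ = (-0.1200, 0.1000, -0.0500)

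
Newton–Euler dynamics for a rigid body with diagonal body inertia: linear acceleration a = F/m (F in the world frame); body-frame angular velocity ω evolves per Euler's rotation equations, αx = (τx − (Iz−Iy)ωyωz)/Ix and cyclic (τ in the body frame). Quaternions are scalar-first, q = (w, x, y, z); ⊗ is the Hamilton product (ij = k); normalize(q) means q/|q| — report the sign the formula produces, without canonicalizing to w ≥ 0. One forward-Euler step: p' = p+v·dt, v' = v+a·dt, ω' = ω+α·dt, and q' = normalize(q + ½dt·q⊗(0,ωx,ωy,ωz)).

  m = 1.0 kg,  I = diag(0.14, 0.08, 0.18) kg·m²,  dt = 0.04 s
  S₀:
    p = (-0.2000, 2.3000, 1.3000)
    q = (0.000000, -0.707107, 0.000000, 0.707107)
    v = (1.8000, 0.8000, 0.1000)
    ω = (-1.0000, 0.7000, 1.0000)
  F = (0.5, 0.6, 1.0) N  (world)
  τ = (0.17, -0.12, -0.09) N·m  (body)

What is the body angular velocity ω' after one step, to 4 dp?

ω' = (-0.9714, 0.6200, 0.9707)

ω×(Iω) gyroscopic = (0.0700, 0.0400, 0.0420)
(τ − ω×Iω)/I = (0.7143, -2.0000, -0.7333)
ω + α·dt = (-0.9714, 0.6200, 0.9707)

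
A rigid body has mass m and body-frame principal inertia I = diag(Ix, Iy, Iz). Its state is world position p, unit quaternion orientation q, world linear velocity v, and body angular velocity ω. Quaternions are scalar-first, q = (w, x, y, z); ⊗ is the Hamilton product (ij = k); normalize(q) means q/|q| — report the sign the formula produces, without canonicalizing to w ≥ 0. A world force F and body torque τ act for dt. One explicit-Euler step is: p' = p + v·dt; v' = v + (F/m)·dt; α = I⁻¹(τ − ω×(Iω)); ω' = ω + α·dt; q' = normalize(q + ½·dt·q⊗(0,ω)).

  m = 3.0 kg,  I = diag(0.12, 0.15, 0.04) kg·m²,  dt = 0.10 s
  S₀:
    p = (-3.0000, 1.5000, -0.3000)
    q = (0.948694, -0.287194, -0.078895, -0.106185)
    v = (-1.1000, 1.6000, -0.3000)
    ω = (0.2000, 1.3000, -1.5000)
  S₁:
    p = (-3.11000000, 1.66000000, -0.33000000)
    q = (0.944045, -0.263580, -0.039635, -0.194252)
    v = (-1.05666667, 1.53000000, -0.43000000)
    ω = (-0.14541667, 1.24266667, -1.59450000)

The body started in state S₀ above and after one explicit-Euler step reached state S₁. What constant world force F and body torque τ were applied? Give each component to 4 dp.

F = (1.3000, -2.1000, -3.9000)
τ = (-0.2000, -0.1100, -0.0300)

Δω = ω₁−ω₀ = (-0.34541667, -0.05733333, -0.09450000)
I·α + gyro = (-0.2000, -0.1100, -0.0300)
velocity change Δv = (0.04333333, -0.07000000, -0.13000000)
F = m·Δv/dt = (1.3000, -2.1000, -3.9000)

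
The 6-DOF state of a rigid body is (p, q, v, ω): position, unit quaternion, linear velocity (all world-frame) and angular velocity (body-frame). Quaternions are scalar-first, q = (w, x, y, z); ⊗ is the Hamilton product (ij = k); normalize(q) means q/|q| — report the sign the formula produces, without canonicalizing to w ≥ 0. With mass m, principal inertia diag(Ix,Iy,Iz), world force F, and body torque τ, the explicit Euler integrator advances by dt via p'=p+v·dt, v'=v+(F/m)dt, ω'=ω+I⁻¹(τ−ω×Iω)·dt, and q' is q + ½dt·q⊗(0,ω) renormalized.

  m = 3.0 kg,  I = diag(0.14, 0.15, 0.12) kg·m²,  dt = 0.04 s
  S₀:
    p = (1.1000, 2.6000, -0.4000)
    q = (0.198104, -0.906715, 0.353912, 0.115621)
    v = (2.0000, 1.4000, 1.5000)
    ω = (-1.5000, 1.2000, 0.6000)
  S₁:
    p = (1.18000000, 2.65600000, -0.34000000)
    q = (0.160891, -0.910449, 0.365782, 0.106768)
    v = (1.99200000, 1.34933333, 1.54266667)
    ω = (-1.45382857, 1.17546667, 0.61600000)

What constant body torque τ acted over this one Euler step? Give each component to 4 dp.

ω₁ − ω₀ = (0.04617143, -0.02453333, 0.01600000)
precession coupling = (-0.0216, -0.0180, -0.0180)
I·α + gyro = (0.1400, -0.1100, 0.0300)

τ = (0.1400, -0.1100, 0.0300)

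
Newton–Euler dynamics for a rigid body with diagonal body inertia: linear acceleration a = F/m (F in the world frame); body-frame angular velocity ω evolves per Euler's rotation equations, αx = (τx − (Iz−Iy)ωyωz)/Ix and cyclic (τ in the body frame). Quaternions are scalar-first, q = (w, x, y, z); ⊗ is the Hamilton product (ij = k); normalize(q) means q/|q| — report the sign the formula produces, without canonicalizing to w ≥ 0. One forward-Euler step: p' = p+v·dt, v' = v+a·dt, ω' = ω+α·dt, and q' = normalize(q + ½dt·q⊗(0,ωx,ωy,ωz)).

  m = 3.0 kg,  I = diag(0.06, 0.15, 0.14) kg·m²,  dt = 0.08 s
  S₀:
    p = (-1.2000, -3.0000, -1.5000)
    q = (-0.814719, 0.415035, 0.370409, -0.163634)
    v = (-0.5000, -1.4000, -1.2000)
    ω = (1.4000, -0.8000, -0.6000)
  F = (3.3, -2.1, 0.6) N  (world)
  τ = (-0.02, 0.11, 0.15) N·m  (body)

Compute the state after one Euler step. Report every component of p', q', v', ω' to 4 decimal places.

a = (1.1000, -0.7000, 0.2000)
p + v·dt = (-1.2400, -3.1120, -1.5960)
new velocity v' = (-0.4120, -1.4560, -1.1840)
(τ − ω×Iω)/I = (-0.2533, 0.2853, 1.7914)
ω' = ω + α·dt = (1.3797, -0.7772, -0.4567)
2q̇ = q⊗(0,ω) = (-0.3829022, -1.4937592, 0.6717086, -0.3617692)
q + ½dt·q⊗(0,ω), renormalized = (-0.8281, 0.3544, 0.3963, -0.1777)

p' = (-1.2400, -3.1120, -1.5960)
q' = (-0.8281, 0.3544, 0.3963, -0.1777)
v' = (-0.4120, -1.4560, -1.1840)
ω' = (1.3797, -0.7772, -0.4567)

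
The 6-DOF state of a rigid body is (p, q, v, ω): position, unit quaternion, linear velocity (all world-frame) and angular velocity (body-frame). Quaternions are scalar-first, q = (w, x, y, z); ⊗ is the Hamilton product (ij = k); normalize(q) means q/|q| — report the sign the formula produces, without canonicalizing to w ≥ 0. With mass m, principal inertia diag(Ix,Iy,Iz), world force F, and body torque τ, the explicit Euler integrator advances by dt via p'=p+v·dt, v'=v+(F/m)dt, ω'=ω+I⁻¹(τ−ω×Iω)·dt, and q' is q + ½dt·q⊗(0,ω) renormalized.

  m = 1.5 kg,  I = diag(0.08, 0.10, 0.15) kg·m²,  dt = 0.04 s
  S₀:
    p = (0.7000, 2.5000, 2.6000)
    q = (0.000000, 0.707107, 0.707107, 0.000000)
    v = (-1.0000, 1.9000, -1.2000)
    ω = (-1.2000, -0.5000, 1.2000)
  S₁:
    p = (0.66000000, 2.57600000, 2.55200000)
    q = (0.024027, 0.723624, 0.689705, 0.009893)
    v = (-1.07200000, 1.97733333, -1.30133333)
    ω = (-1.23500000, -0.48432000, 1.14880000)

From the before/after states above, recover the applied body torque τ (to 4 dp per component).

τ = (-0.1000, 0.1400, -0.1800)

rate change Δω = (-0.03500000, 0.01568000, -0.05120000)
ω₀×(Iω₀) = (-0.0300, 0.1008, 0.0120)
applied torque τ = (-0.1000, 0.1400, -0.1800)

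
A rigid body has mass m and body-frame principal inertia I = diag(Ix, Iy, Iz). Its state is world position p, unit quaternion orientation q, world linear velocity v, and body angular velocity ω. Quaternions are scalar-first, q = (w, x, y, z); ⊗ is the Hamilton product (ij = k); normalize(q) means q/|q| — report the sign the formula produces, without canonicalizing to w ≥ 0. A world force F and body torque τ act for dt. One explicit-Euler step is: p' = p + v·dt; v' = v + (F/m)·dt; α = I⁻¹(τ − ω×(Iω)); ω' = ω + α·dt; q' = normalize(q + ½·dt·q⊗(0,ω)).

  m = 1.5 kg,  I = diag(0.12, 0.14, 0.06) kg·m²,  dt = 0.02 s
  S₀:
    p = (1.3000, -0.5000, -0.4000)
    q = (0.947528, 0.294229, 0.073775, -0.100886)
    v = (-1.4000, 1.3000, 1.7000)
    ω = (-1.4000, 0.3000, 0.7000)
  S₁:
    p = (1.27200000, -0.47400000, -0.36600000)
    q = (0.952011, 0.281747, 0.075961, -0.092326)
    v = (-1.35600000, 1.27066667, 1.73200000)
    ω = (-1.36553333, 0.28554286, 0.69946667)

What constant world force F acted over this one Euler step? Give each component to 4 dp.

velocity change Δv = (0.04400000, -0.02933333, 0.03200000)
F = m·Δv/dt = (3.3000, -2.2000, 2.4000)

F = (3.3000, -2.2000, 2.4000)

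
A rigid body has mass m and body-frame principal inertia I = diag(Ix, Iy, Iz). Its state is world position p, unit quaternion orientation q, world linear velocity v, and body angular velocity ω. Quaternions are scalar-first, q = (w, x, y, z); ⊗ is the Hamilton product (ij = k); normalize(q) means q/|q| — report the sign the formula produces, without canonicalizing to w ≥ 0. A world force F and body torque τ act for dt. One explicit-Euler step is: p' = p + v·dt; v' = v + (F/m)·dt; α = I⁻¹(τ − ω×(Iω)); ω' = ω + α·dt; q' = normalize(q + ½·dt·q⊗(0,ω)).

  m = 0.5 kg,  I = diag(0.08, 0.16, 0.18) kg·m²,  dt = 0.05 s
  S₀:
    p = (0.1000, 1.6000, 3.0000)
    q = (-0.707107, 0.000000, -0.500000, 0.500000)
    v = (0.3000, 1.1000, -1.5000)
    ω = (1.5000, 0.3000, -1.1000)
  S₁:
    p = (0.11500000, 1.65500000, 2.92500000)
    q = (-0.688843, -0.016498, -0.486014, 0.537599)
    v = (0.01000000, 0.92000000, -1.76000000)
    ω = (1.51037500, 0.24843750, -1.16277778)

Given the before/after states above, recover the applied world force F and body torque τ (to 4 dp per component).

F = (-2.9000, -1.8000, -2.6000)
τ = (0.0100, 0.0000, -0.1900)

Δω = ω₁−ω₀ = (0.01037500, -0.05156250, -0.06277778)
precession coupling = (-0.0066, 0.1650, 0.0360)
τ = I·(Δω/dt) + ω₀×(Iω₀) = (0.0100, 0.0000, -0.1900)
velocity change Δv = (-0.29000000, -0.18000000, -0.26000000)
m·(v₁−v₀)/dt = (-2.9000, -1.8000, -2.6000)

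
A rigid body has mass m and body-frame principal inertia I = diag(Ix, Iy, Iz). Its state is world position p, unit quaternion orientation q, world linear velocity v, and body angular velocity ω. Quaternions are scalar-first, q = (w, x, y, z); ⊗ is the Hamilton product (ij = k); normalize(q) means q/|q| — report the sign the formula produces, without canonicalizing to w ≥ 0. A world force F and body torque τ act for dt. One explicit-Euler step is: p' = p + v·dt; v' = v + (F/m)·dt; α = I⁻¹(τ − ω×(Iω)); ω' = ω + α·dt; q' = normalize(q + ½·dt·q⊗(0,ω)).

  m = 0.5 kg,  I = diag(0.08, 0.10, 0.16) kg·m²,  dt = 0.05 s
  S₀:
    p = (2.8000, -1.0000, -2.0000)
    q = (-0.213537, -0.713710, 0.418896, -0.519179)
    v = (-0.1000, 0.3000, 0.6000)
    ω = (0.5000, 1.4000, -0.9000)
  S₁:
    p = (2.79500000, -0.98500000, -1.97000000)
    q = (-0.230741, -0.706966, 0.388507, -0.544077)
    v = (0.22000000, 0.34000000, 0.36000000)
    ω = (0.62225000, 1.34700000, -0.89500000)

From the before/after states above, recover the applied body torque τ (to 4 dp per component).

ω₁ − ω₀ = (0.12225000, -0.05300000, 0.00500000)
I·α + gyro = (0.1200, -0.0700, 0.0300)

τ = (0.1200, -0.0700, 0.0300)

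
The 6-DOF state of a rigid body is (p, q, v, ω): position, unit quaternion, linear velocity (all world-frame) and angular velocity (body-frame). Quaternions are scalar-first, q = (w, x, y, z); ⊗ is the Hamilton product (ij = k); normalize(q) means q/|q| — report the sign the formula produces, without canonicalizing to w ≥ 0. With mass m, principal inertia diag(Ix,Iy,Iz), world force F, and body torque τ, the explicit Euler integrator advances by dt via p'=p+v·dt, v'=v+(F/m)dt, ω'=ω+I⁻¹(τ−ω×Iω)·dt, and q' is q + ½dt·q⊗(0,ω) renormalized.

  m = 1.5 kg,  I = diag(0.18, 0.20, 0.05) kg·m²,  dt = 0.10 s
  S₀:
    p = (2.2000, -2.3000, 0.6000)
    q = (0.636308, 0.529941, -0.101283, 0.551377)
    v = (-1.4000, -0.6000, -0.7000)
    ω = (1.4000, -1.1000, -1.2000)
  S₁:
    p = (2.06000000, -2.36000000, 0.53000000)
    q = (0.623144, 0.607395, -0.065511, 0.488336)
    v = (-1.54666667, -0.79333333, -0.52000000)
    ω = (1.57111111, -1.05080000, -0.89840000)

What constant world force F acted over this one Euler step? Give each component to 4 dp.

F = (-2.2000, -2.9000, 2.7000)

v₁ − v₀ = (-0.14666667, -0.19333333, 0.18000000)
m·(v₁−v₀)/dt = (-2.2000, -2.9000, 2.7000)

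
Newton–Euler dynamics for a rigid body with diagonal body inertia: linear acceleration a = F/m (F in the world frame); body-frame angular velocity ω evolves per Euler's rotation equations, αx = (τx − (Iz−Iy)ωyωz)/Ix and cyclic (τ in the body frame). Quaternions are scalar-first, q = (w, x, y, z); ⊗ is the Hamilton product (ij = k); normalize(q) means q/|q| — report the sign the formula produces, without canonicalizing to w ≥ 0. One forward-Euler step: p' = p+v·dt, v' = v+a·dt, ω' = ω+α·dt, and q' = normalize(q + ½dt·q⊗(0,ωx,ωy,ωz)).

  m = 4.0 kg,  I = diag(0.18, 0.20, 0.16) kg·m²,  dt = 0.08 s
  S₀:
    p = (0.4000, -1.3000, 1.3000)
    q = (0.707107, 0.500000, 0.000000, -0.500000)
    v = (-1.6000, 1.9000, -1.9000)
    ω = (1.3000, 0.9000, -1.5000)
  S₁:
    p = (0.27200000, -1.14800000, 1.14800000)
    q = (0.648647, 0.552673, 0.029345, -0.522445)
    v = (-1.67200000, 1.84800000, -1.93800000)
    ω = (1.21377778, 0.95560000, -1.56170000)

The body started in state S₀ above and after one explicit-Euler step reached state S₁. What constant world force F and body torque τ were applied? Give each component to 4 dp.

Δv = v₁−v₀ = (-0.07200000, -0.05200000, -0.03800000)
applied force F = (-3.6000, -2.6000, -1.9000)
ω₁ − ω₀ = (-0.08622222, 0.05560000, -0.06170000)
precession coupling = (0.0540, -0.0390, 0.0234)
I·α + gyro = (-0.1400, 0.1000, -0.1000)

F = (-3.6000, -2.6000, -1.9000)
τ = (-0.1400, 0.1000, -0.1000)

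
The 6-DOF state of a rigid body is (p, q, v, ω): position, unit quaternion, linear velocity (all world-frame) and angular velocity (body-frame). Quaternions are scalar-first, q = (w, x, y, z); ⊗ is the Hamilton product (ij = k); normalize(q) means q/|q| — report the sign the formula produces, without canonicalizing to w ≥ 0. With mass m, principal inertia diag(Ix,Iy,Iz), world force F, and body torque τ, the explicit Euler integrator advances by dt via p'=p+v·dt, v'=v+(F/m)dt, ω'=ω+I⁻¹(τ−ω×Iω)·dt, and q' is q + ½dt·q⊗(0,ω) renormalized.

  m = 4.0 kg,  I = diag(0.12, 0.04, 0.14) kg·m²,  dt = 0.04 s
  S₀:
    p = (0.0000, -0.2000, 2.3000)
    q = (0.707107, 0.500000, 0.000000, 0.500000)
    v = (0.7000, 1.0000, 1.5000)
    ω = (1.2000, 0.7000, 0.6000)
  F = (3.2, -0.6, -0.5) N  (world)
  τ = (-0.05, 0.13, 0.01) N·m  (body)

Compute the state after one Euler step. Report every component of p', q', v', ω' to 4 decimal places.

a = F/m = (0.8000, -0.1500, -0.1250)
new position p' = (0.0280, -0.1600, 2.3600)
v' = v + a·dt = (0.7320, 0.9940, 1.4950)
precession coupling ω×(Iω) = (0.0420, -0.0144, -0.0672)
α = I⁻¹(τ − ω×Iω) = (-0.7667, 3.6100, 0.5514)
new body rate ω' = (1.1693, 0.8444, 0.6221)
2q̇ = q⊗(0,ω) = (-0.9000000, 0.4985284, 0.7949749, 0.7742642)
q + ½dt·q⊗(0,ω), renormalized = (0.6888, 0.5097, 0.0159, 0.5152)

p' = (0.0280, -0.1600, 2.3600)
q' = (0.6888, 0.5097, 0.0159, 0.5152)
v' = (0.7320, 0.9940, 1.4950)
ω' = (1.1693, 0.8444, 0.6221)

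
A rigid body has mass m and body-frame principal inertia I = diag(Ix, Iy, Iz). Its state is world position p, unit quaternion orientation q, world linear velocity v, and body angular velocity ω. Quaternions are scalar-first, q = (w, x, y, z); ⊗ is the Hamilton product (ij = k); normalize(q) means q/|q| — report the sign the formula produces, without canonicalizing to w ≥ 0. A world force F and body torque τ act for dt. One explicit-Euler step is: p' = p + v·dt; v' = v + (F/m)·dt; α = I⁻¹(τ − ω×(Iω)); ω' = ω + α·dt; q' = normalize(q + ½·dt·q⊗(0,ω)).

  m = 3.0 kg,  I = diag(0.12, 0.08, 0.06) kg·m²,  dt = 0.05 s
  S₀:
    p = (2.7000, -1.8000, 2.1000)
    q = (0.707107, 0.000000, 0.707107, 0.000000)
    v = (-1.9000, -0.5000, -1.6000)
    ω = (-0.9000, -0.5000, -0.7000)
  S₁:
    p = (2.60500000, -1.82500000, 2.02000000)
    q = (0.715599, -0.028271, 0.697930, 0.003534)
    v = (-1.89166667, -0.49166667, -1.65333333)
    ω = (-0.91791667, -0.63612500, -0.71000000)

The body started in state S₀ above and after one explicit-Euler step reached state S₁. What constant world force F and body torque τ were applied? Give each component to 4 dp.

Δω = ω₁−ω₀ = (-0.01791667, -0.13612500, -0.01000000)
ω₀×(Iω₀) = (-0.0070, 0.0378, -0.0180)
I·α + gyro = (-0.0500, -0.1800, -0.0300)
velocity change Δv = (0.00833333, 0.00833333, -0.05333333)
applied force F = (0.5000, 0.5000, -3.2000)

F = (0.5000, 0.5000, -3.2000)
τ = (-0.0500, -0.1800, -0.0300)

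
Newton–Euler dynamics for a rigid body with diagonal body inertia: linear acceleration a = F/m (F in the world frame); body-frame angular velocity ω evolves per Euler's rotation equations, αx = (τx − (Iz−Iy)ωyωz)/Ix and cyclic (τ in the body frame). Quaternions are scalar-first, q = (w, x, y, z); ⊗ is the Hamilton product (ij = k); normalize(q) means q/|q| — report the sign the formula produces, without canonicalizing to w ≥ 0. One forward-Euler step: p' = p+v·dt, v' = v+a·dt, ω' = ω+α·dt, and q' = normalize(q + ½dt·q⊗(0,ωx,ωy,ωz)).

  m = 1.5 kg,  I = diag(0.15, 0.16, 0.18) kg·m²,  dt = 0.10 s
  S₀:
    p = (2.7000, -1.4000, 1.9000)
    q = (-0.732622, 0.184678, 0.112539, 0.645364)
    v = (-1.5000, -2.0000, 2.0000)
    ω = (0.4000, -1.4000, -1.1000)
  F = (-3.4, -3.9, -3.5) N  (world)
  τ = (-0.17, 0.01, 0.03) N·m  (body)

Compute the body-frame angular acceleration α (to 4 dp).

ω×(Iω) gyroscopic = (0.0308, 0.0132, -0.0056)
(τ − ω×Iω)/I = (-1.3387, -0.0200, 0.1978)

α = (-1.3387, -0.0200, 0.1978)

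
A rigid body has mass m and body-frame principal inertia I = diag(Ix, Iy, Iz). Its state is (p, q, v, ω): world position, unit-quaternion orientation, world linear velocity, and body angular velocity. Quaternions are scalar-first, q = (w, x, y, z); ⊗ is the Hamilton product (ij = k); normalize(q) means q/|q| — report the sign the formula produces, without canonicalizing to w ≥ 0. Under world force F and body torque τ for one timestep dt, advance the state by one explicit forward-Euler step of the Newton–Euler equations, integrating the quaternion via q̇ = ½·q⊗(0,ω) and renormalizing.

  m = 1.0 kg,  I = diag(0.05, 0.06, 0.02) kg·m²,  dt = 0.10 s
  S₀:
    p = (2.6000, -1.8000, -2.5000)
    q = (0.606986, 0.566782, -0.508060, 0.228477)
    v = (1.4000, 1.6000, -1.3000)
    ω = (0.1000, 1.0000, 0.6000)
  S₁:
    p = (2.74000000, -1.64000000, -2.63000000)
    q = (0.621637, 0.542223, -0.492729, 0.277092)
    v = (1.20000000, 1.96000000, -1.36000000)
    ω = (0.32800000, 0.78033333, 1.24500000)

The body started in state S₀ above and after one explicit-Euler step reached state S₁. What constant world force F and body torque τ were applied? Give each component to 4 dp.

Δω = ω₁−ω₀ = (0.22800000, -0.21966667, 0.64500000)
τ = I·(Δω/dt) + ω₀×(Iω₀) = (0.0900, -0.1300, 0.1300)
velocity change Δv = (-0.20000000, 0.36000000, -0.06000000)
F = m·Δv/dt = (-2.0000, 3.6000, -0.6000)

F = (-2.0000, 3.6000, -0.6000)
τ = (0.0900, -0.1300, 0.1300)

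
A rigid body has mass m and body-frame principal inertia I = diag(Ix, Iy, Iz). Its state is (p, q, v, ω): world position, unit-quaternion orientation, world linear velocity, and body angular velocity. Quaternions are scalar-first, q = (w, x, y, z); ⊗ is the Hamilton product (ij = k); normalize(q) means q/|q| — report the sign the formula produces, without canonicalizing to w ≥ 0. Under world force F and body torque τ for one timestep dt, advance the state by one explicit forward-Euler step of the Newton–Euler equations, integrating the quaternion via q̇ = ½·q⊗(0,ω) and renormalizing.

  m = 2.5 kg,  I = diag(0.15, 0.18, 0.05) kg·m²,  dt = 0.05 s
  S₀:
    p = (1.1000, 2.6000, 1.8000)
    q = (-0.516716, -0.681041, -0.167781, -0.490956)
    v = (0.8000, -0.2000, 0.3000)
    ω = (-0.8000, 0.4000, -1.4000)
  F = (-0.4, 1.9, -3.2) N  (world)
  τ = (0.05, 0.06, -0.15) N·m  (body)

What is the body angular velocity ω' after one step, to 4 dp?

ω' = (-0.8076, 0.3856, -1.5404)

gyro term ω×Iω = (0.0728, 0.1120, -0.0096)
α = I⁻¹(τ − ω×Iω) = (-0.1520, -0.2889, -2.8080)
new body rate ω' = (-0.8076, 0.3856, -1.5404)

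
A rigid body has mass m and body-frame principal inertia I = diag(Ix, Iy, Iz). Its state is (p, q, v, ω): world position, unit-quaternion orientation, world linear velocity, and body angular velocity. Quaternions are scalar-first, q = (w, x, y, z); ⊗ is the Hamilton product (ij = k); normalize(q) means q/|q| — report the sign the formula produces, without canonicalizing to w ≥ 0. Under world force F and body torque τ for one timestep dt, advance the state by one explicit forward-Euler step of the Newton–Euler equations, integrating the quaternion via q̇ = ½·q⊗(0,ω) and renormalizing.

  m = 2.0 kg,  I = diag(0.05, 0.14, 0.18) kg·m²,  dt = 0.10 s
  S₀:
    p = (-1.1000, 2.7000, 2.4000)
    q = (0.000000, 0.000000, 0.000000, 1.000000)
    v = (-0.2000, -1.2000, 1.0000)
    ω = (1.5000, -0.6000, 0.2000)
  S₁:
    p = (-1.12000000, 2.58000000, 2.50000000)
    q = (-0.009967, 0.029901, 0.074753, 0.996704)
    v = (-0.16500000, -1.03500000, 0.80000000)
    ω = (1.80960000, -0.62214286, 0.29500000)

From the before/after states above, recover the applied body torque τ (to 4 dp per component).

τ = (0.1500, -0.0700, 0.0900)

rate change Δω = (0.30960000, -0.02214286, 0.09500000)
applied torque τ = (0.1500, -0.0700, 0.0900)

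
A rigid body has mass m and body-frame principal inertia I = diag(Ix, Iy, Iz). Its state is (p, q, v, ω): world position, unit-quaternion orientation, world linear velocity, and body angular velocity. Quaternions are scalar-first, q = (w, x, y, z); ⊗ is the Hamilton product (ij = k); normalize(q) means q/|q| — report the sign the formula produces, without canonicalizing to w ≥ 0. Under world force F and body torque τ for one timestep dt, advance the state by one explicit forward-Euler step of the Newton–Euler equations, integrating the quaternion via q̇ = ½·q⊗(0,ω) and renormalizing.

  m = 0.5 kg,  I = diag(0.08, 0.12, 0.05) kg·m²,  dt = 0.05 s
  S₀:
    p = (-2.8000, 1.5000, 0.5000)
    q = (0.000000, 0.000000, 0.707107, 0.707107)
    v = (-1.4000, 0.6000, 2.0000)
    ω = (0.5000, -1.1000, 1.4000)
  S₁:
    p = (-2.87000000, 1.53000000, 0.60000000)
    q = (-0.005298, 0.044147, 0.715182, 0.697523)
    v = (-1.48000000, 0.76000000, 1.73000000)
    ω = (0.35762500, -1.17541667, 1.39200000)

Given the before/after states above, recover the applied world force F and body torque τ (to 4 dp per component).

F = (-0.8000, 1.6000, -2.7000)
τ = (-0.1200, -0.1600, -0.0300)

v₁ − v₀ = (-0.08000000, 0.16000000, -0.27000000)
applied force F = (-0.8000, 1.6000, -2.7000)
Δω = ω₁−ω₀ = (-0.14237500, -0.07541667, -0.00800000)
precession coupling = (0.1078, 0.0210, -0.0220)
I·α + gyro = (-0.1200, -0.1600, -0.0300)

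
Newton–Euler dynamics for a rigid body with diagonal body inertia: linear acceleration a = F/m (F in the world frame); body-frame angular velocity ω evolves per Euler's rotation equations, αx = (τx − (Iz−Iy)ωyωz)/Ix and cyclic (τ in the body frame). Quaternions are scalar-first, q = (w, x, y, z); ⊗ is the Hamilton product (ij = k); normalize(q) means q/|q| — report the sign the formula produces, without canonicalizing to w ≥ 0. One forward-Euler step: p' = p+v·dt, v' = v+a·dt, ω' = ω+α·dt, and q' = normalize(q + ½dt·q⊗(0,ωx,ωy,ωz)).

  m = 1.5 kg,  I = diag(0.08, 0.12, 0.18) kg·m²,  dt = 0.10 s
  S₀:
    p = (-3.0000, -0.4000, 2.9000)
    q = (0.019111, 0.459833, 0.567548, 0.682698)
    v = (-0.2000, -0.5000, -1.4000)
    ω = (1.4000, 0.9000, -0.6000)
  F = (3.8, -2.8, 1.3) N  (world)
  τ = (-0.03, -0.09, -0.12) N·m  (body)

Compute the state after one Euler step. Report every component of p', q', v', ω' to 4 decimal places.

p' = (-3.0200, -0.4500, 2.7600)
q' = (-0.0181, 0.4118, 0.6275, 0.6605)
v' = (0.0533, -0.6867, -1.3133)
ω' = (1.4030, 0.7550, -0.6947)

linear accel F/m = (2.5333, -1.8667, 0.8667)
p + v·dt = (-3.0200, -0.4500, 2.7600)
new velocity v' = (0.0533, -0.6867, -1.3133)
gyro term ω×Iω = (-0.0324, 0.0840, 0.0504)
angular accel α = (0.0300, -1.4500, -0.9467)
new body rate ω' = (1.4030, 0.7550, -0.6947)
Hamilton product q⊗(0,ω) = (-0.7449406, -0.9282016, 1.2488769, -0.3921841)
q' = normalize(q + ½dt·q⊗(0,ω)) = (-0.0181, 0.4118, 0.6275, 0.6605)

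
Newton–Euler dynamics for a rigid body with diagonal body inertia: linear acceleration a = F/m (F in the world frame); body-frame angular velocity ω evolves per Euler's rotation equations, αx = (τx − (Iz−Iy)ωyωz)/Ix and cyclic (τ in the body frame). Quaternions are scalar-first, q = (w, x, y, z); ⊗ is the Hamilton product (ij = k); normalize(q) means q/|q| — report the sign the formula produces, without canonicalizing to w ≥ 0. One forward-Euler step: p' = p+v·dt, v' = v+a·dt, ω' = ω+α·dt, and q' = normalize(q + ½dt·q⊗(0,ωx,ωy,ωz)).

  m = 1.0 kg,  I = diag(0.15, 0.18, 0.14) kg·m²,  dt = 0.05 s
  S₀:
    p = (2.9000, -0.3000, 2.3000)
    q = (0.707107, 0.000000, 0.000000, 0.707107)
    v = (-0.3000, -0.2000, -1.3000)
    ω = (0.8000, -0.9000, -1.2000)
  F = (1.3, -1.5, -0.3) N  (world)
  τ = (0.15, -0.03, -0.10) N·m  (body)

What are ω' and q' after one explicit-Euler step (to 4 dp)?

α = I⁻¹(τ − ω×Iω) = (1.2880, -0.1133, -0.5600)
new body rate ω' = (0.8644, -0.9057, -1.2280)
Hamilton product q⊗(0,ω) = (0.8485284, 1.2020819, -0.0707107, -0.8485284)
updated quaternion q' = (0.7277, 0.0300, -0.0018, 0.6853)

ω' = (0.8644, -0.9057, -1.2280)
q' = (0.7277, 0.0300, -0.0018, 0.6853)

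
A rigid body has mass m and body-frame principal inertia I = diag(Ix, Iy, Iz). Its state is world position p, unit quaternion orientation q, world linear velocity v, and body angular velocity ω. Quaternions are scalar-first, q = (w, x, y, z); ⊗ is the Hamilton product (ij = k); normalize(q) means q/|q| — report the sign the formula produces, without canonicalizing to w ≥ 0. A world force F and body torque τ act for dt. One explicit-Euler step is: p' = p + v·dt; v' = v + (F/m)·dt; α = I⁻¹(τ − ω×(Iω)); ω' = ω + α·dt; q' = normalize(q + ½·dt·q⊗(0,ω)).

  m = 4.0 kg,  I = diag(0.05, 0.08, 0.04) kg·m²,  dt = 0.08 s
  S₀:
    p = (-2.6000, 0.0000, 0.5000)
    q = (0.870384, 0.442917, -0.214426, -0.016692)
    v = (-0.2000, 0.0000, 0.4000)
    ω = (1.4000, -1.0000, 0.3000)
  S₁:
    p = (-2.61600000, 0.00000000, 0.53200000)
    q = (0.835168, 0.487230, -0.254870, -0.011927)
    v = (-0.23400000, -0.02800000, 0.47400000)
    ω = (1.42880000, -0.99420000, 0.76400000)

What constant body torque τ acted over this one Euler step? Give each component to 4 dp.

rate change Δω = (0.02880000, 0.00580000, 0.46400000)
ω₀×(Iω₀) = (0.0120, 0.0042, -0.0420)
I·α + gyro = (0.0300, 0.0100, 0.1900)

τ = (0.0300, 0.0100, 0.1900)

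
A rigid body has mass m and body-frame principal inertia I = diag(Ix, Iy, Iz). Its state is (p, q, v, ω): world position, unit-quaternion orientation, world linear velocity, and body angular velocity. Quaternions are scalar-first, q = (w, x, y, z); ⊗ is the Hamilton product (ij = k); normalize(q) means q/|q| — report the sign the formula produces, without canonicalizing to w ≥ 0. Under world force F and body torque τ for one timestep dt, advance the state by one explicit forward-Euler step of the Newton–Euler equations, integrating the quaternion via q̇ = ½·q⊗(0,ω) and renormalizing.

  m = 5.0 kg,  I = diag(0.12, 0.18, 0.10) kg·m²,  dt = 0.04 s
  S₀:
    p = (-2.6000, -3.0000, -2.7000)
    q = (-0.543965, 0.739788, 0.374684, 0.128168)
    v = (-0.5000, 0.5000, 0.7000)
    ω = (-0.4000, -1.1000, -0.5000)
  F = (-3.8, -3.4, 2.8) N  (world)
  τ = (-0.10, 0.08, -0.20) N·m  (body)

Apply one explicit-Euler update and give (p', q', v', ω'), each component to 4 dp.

precession coupling ω×(Iω) = (-0.0440, 0.0040, 0.0264)
(τ − ω×Iω)/I = (-0.4667, 0.4222, -2.2640)
ω' = ω + α·dt = (-0.4187, -1.0831, -0.5906)
2q̇ = q⊗(0,ω) = (0.7721516, 0.1712288, 0.9169883, -0.3919107)
q' = normalize(q + ½dt·q⊗(0,ω)) = (-0.5284, 0.7430, 0.3929, 0.1203)
p' = p + v·dt = (-2.6200, -2.9800, -2.6720)
new velocity v' = (-0.5304, 0.4728, 0.7224)

p' = (-2.6200, -2.9800, -2.6720)
q' = (-0.5284, 0.7430, 0.3929, 0.1203)
v' = (-0.5304, 0.4728, 0.7224)
ω' = (-0.4187, -1.0831, -0.5906)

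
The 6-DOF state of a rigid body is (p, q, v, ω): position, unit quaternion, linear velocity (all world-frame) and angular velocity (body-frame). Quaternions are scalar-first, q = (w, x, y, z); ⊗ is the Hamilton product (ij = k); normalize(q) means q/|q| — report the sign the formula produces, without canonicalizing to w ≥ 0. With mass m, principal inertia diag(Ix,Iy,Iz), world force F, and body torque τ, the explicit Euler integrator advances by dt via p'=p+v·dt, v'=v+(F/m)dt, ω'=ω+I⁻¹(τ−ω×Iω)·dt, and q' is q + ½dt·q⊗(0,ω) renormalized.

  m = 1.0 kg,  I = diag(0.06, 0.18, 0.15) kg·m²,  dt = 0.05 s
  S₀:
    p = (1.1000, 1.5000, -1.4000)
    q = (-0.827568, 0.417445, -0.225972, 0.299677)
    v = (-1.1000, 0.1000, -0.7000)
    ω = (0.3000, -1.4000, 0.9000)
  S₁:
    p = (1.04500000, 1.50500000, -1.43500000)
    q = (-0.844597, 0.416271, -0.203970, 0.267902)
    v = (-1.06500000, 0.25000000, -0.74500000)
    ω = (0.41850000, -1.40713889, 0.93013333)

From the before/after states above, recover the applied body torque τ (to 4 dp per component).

τ = (0.1800, -0.0500, 0.0400)

ω₁ − ω₀ = (0.11850000, -0.00713889, 0.03013333)
gyro term ω₀×Iω₀ = (0.0378, -0.0243, -0.0504)
applied torque τ = (0.1800, -0.0500, 0.0400)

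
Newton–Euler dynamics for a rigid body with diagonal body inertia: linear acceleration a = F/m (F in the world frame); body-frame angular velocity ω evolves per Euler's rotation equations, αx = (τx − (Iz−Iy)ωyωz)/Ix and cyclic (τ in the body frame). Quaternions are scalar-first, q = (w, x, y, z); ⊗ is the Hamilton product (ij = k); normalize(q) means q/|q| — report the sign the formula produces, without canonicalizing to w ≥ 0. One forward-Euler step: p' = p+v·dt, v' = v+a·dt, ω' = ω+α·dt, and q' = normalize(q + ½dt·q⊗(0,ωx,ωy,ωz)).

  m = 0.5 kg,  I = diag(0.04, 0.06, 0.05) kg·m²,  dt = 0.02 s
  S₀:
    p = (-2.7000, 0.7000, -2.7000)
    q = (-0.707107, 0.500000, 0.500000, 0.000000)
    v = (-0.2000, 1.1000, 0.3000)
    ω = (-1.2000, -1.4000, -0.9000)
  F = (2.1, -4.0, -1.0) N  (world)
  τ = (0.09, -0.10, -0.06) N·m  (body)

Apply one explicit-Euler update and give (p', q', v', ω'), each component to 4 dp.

p' = (-2.7040, 0.7220, -2.6940)
q' = (-0.6940, 0.5039, 0.5143, 0.0054)
v' = (-0.1160, 0.9400, 0.2600)
ω' = (-1.1487, -1.4297, -0.9374)

(τ − ω×Iω)/I = (2.5650, -1.4867, -1.8720)
ω' = ω + α·dt = (-1.1487, -1.4297, -0.9374)
q⊗(0,ω) = (1.3000000, 0.3985284, 1.4399498, 0.5363963)
q + ½dt·q⊗(0,ω), renormalized = (-0.6940, 0.5039, 0.5143, 0.0054)
a = (4.2000, -8.0000, -2.0000)
p + v·dt = (-2.7040, 0.7220, -2.6940)
v + (F/m)dt = (-0.1160, 0.9400, 0.2600)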